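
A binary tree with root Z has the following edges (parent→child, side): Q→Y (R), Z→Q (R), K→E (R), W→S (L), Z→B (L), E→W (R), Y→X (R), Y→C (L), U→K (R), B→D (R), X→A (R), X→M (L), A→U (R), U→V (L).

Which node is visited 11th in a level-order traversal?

Level-order visits nodes level by level from the root, left to right within each level.
Level 0: Z
Level 1: B, Q
Level 2: D, Y
Level 3: C, X
Level 4: M, A
Level 5: U
Level 6: V, K
Level 7: E
Level 8: W
Level 9: S
Full level-order sequence: Z, B, Q, D, Y, C, X, M, A, U, V, K, E, W, S.

V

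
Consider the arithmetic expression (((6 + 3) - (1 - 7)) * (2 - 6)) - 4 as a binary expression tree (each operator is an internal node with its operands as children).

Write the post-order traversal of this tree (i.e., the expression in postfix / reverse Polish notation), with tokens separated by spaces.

Post-order on an expression tree gives postfix notation: for each operator, emit left operand, right operand, then the operator.

6 3 + 1 7 - - 2 6 - * 4 -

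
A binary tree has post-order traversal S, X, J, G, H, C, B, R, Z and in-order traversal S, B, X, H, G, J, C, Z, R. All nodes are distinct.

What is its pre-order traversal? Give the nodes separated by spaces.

The last element of post-order is the root; it splits in-order into left and right subtrees.
Root Z: left subtree has 7 nodes {S, B, X, H, G, J, C}, right has 1 {R}.
  Root B: left subtree has 1 node {S}, right has 5 {X, H, G, J, C}.
    Root C: left subtree has 4 nodes {X, H, G, J}, right has 0 { }.
      Root H: left subtree has 1 node {X}, right has 2 {G, J}.
        Root G: left subtree has 0 nodes { }, right has 1 {J}.

Z B S C H X G J R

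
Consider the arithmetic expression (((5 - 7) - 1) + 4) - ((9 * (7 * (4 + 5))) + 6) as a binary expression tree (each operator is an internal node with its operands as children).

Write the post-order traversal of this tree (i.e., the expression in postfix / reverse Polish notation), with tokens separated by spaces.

5 7 - 1 - 4 + 9 7 4 5 + * * 6 + -

Post-order on an expression tree gives postfix notation: for each operator, emit left operand, right operand, then the operator.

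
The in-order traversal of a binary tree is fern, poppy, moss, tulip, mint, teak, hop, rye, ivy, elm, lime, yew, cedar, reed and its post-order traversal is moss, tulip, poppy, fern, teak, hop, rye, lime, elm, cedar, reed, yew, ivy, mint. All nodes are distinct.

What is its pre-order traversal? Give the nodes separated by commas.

The last element of post-order is the root; it splits in-order into left and right subtrees.
Root mint: left subtree has 4 nodes {fern, poppy, moss, tulip}, right has 9 {teak, hop, rye, ivy, elm, lime, yew, cedar, reed}.
  Root fern: left subtree has 0 nodes { }, right has 3 {poppy, moss, tulip}.
    Root poppy: left subtree has 0 nodes { }, right has 2 {moss, tulip}.
      Root tulip: left subtree has 1 node {moss}, right has 0 { }.
  Root ivy: left subtree has 3 nodes {teak, hop, rye}, right has 5 {elm, lime, yew, cedar, reed}.
    Root rye: left subtree has 2 nodes {teak, hop}, right has 0 { }.
      Root hop: left subtree has 1 node {teak}, right has 0 { }.
    Root yew: left subtree has 2 nodes {elm, lime}, right has 2 {cedar, reed}.
      Root elm: left subtree has 0 nodes { }, right has 1 {lime}.
      Root reed: left subtree has 1 node {cedar}, right has 0 { }.

mint, fern, poppy, tulip, moss, ivy, rye, hop, teak, yew, elm, lime, reed, cedar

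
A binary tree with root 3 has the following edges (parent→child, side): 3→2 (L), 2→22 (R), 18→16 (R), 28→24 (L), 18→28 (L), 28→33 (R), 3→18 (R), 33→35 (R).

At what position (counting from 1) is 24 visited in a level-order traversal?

7

Level-order visits nodes level by level from the root, left to right within each level.
Level 0: 3
Level 1: 2, 18
Level 2: 22, 28, 16
Level 3: 24, 33
Level 4: 35
Full level-order sequence: 3, 2, 18, 22, 28, 16, 24, 33, 35.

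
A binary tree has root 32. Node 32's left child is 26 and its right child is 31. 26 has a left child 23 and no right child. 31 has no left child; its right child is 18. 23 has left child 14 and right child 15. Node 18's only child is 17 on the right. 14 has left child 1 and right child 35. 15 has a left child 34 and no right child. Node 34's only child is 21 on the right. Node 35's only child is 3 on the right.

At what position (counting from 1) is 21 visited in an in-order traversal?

7

In-order visits the left subtree, then the node, then the right subtree.
At 32: go left to 26.
  At 26: go left to 23.
    At 23: go left to 14.
      At 14: go left to 1.
        1 is a leaf — visit 1.
      Visit 14.
      At 14: go right to 35.
        At 35: no left child.
        Visit 35.
        At 35: go right to 3.
          3 is a leaf — visit 3.
    Visit 23.
    At 23: go right to 15.
      At 15: go left to 34.
        At 34: no left child.
        Visit 34.
        At 34: go right to 21.
          21 is a leaf — visit 21.
      Visit 15.
      At 15: no right child.
  Visit 26.
  At 26: no right child.
Visit 32.
At 32: go right to 31.
  At 31: no left child.
  Visit 31.
  At 31: go right to 18.
    At 18: no left child.
    Visit 18.
    At 18: go right to 17.
      17 is a leaf — visit 17.
Full in-order sequence: 1, 14, 35, 3, 23, 34, 21, 15, 26, 32, 31, 18, 17.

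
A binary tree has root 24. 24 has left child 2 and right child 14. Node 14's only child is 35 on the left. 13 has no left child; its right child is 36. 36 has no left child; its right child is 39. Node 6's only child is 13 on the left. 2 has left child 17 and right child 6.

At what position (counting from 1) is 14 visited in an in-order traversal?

In-order visits the left subtree, then the node, then the right subtree.
At 24: go left to 2.
  At 2: go left to 17.
    17 is a leaf — visit 17.
  Visit 2.
  At 2: go right to 6.
    At 6: go left to 13.
      At 13: no left child.
      Visit 13.
      At 13: go right to 36.
        At 36: no left child.
        Visit 36.
        At 36: go right to 39.
          39 is a leaf — visit 39.
    Visit 6.
    At 6: no right child.
Visit 24.
At 24: go right to 14.
  At 14: go left to 35.
    35 is a leaf — visit 35.
  Visit 14.
  At 14: no right child.
Full in-order sequence: 17, 2, 13, 36, 39, 6, 24, 35, 14.

9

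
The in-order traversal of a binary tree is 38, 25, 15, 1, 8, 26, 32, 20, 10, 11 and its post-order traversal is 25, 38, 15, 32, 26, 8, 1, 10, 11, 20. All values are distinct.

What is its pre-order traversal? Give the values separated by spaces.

The last element of post-order is the root; it splits in-order into left and right subtrees.
Root 20: left subtree has 7 nodes {38, 25, 15, 1, 8, 26, 32}, right has 2 {10, 11}.
  Root 1: left subtree has 3 nodes {38, 25, 15}, right has 3 {8, 26, 32}.
    Root 15: left subtree has 2 nodes {38, 25}, right has 0 { }.
      Root 38: left subtree has 0 nodes { }, right has 1 {25}.
    Root 8: left subtree has 0 nodes { }, right has 2 {26, 32}.
      Root 26: left subtree has 0 nodes { }, right has 1 {32}.
  Root 11: left subtree has 1 node {10}, right has 0 { }.

20 1 15 38 25 8 26 32 11 10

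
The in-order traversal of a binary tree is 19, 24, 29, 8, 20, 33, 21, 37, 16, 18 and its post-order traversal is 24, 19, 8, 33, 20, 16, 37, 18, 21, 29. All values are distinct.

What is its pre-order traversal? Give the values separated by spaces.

29 19 24 21 20 8 33 18 37 16

The last element of post-order is the root; it splits in-order into left and right subtrees.
Root 29: left subtree has 2 nodes {19, 24}, right has 7 {8, 20, 33, 21, 37, 16, 18}.
  Root 19: left subtree has 0 nodes { }, right has 1 {24}.
  Root 21: left subtree has 3 nodes {8, 20, 33}, right has 3 {37, 16, 18}.
    Root 20: left subtree has 1 node {8}, right has 1 {33}.
    Root 18: left subtree has 2 nodes {37, 16}, right has 0 { }.
      Root 37: left subtree has 0 nodes { }, right has 1 {16}.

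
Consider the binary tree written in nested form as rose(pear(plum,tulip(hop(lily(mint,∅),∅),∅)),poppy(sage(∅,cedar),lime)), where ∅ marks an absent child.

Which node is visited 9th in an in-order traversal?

cedar

In-order visits the left subtree, then the node, then the right subtree.
At rose: go left to pear.
  At pear: go left to plum.
    plum is a leaf — visit plum.
  Visit pear.
  At pear: go right to tulip.
    At tulip: go left to hop.
      At hop: go left to lily.
        At lily: go left to mint.
          mint is a leaf — visit mint.
        Visit lily.
        At lily: no right child.
      Visit hop.
      At hop: no right child.
    Visit tulip.
    At tulip: no right child.
Visit rose.
At rose: go right to poppy.
  At poppy: go left to sage.
    At sage: no left child.
    Visit sage.
    At sage: go right to cedar.
      cedar is a leaf — visit cedar.
  Visit poppy.
  At poppy: go right to lime.
    lime is a leaf — visit lime.
Full in-order sequence: plum, pear, mint, lily, hop, tulip, rose, sage, cedar, poppy, lime.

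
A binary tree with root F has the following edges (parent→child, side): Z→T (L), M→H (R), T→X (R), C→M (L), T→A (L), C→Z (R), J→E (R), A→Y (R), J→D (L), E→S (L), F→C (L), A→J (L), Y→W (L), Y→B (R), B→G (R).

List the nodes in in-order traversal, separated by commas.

In-order visits the left subtree, then the node, then the right subtree.
At F: go left to C.
  At C: go left to M.
    At M: no left child.
    Visit M.
    At M: go right to H.
      H is a leaf — visit H.
  Visit C.
  At C: go right to Z.
    At Z: go left to T.
      At T: go left to A.
        At A: go left to J.
          At J: go left to D.
            D is a leaf — visit D.
          Visit J.
          At J: go right to E.
            At E: go left to S.
              S is a leaf — visit S.
            Visit E.
            At E: no right child.
        Visit A.
        At A: go right to Y.
          At Y: go left to W.
            W is a leaf — visit W.
          Visit Y.
          At Y: go right to B.
            At B: no left child.
            Visit B.
            At B: go right to G.
              G is a leaf — visit G.
      Visit T.
      At T: go right to X.
        X is a leaf — visit X.
    Visit Z.
    At Z: no right child.
Visit F.
At F: no right child.

M, H, C, D, J, S, E, A, W, Y, B, G, T, X, Z, F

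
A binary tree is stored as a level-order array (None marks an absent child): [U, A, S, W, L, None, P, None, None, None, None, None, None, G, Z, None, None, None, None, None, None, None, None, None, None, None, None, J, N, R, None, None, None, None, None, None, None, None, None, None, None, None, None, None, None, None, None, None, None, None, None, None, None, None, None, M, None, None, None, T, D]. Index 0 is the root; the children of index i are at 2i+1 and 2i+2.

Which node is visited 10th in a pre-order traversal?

N

Pre-order visits the node, then its left subtree, then its right subtree.
Visit U.
At U: go left to A.
  Visit A.
  At A: go left to W.
    W is a leaf — visit W.
  At A: go right to L.
    L is a leaf — visit L.
At U: go right to S.
  Visit S.
  At S: no left child.
  At S: go right to P.
    Visit P.
    At P: go left to G.
      Visit G.
      At G: go left to J.
        Visit J.
        At J: go left to M.
          M is a leaf — visit M.
        At J: no right child.
      At G: go right to N.
        N is a leaf — visit N.
    At P: go right to Z.
      Visit Z.
      At Z: go left to R.
        Visit R.
        At R: go left to T.
          T is a leaf — visit T.
        At R: go right to D.
          D is a leaf — visit D.
      At Z: no right child.
Full pre-order sequence: U, A, W, L, S, P, G, J, M, N, Z, R, T, D.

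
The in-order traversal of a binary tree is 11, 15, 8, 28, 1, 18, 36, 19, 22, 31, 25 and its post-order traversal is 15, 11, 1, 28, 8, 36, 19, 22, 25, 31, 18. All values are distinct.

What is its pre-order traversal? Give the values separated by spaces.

18 8 11 15 28 1 31 22 19 36 25

The last element of post-order is the root; it splits in-order into left and right subtrees.
Root 18: left subtree has 5 nodes {11, 15, 8, 28, 1}, right has 5 {36, 19, 22, 31, 25}.
  Root 8: left subtree has 2 nodes {11, 15}, right has 2 {28, 1}.
    Root 11: left subtree has 0 nodes { }, right has 1 {15}.
    Root 28: left subtree has 0 nodes { }, right has 1 {1}.
  Root 31: left subtree has 3 nodes {36, 19, 22}, right has 1 {25}.
    Root 22: left subtree has 2 nodes {36, 19}, right has 0 { }.
      Root 19: left subtree has 1 node {36}, right has 0 { }.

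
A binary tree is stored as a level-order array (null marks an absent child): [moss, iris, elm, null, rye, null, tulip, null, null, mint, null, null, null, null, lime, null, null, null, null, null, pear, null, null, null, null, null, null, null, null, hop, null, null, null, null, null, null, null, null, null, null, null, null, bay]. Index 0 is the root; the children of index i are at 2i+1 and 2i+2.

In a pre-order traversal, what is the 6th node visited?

Pre-order visits the node, then its left subtree, then its right subtree.
Visit moss.
At moss: go left to iris.
  Visit iris.
  At iris: no left child.
  At iris: go right to rye.
    Visit rye.
    At rye: go left to mint.
      Visit mint.
      At mint: no left child.
      At mint: go right to pear.
        Visit pear.
        At pear: no left child.
        At pear: go right to bay.
          bay is a leaf — visit bay.
    At rye: no right child.
At moss: go right to elm.
  Visit elm.
  At elm: no left child.
  At elm: go right to tulip.
    Visit tulip.
    At tulip: no left child.
    At tulip: go right to lime.
      Visit lime.
      At lime: go left to hop.
        hop is a leaf — visit hop.
      At lime: no right child.
Full pre-order sequence: moss, iris, rye, mint, pear, bay, elm, tulip, lime, hop.

bay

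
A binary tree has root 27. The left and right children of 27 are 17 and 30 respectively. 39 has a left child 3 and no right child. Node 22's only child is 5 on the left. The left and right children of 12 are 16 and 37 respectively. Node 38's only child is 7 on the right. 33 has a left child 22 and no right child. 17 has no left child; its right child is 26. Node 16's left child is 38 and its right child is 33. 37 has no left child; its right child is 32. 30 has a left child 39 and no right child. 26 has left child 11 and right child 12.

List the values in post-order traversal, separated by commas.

Post-order visits the left subtree, then the right subtree, then the node.
At 27: go left to 17.
  At 17: no left child.
  At 17: go right to 26.
    At 26: go left to 11.
      11 is a leaf — visit 11.
    At 26: go right to 12.
      At 12: go left to 16.
        At 16: go left to 38.
          At 38: no left child.
          At 38: go right to 7.
            7 is a leaf — visit 7.
          Visit 38.
        At 16: go right to 33.
          At 33: go left to 22.
            At 22: go left to 5.
              5 is a leaf — visit 5.
            At 22: no right child.
            Visit 22.
          At 33: no right child.
          Visit 33.
        Visit 16.
      At 12: go right to 37.
        At 37: no left child.
        At 37: go right to 32.
          32 is a leaf — visit 32.
        Visit 37.
      Visit 12.
    Visit 26.
  Visit 17.
At 27: go right to 30.
  At 30: go left to 39.
    At 39: go left to 3.
      3 is a leaf — visit 3.
    At 39: no right child.
    Visit 39.
  At 30: no right child.
  Visit 30.
Visit 27.

11, 7, 38, 5, 22, 33, 16, 32, 37, 12, 26, 17, 3, 39, 30, 27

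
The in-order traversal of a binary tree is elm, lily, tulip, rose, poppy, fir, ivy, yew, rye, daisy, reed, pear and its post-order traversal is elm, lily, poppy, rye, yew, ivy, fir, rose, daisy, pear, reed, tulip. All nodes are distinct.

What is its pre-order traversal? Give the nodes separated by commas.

tulip, lily, elm, reed, daisy, rose, fir, poppy, ivy, yew, rye, pear

The last element of post-order is the root; it splits in-order into left and right subtrees.
Root tulip: left subtree has 2 nodes {elm, lily}, right has 9 {rose, poppy, fir, ivy, yew, rye, daisy, reed, pear}.
  Root lily: left subtree has 1 node {elm}, right has 0 { }.
  Root reed: left subtree has 7 nodes {rose, poppy, fir, ivy, yew, rye, daisy}, right has 1 {pear}.
    Root daisy: left subtree has 6 nodes {rose, poppy, fir, ivy, yew, rye}, right has 0 { }.
      Root rose: left subtree has 0 nodes { }, right has 5 {poppy, fir, ivy, yew, rye}.
        Root fir: left subtree has 1 node {poppy}, right has 3 {ivy, yew, rye}.
          Root ivy: left subtree has 0 nodes { }, right has 2 {yew, rye}.
            Root yew: left subtree has 0 nodes { }, right has 1 {rye}.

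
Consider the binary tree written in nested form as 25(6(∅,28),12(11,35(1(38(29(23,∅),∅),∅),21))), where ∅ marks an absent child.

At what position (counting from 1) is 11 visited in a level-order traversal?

Level-order visits nodes level by level from the root, left to right within each level.
Level 0: 25
Level 1: 6, 12
Level 2: 28, 11, 35
Level 3: 1, 21
Level 4: 38
Level 5: 29
Level 6: 23
Full level-order sequence: 25, 6, 12, 28, 11, 35, 1, 21, 38, 29, 23.

5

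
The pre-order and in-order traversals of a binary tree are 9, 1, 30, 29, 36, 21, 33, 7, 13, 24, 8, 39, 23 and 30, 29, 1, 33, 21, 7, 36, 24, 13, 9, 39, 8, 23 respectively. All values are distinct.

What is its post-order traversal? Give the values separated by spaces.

29 30 33 7 21 24 13 36 1 39 23 8 9

The first element of pre-order is the root; it splits in-order into left and right subtrees.
Root 9: left subtree has 9 nodes {30, 29, 1, 33, 21, 7, 36, 24, 13}, right has 3 {39, 8, 23}.
  Root 1: left subtree has 2 nodes {30, 29}, right has 6 {33, 21, 7, 36, 24, 13}.
    Root 30: left subtree has 0 nodes { }, right has 1 {29}.
    Root 36: left subtree has 3 nodes {33, 21, 7}, right has 2 {24, 13}.
      Root 21: left subtree has 1 node {33}, right has 1 {7}.
      Root 13: left subtree has 1 node {24}, right has 0 { }.
  Root 8: left subtree has 1 node {39}, right has 1 {23}.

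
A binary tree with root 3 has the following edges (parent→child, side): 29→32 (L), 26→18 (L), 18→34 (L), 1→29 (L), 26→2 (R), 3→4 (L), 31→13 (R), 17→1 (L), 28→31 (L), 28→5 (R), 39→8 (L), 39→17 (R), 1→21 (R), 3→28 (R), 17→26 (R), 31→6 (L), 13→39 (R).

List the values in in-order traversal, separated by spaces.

4 3 6 31 13 8 39 32 29 1 21 17 34 18 26 2 28 5

In-order visits the left subtree, then the node, then the right subtree.
At 3: go left to 4.
  4 is a leaf — visit 4.
Visit 3.
At 3: go right to 28.
  At 28: go left to 31.
    At 31: go left to 6.
      6 is a leaf — visit 6.
    Visit 31.
    At 31: go right to 13.
      At 13: no left child.
      Visit 13.
      At 13: go right to 39.
        At 39: go left to 8.
          8 is a leaf — visit 8.
        Visit 39.
        At 39: go right to 17.
          At 17: go left to 1.
            At 1: go left to 29.
              At 29: go left to 32.
                32 is a leaf — visit 32.
              Visit 29.
              At 29: no right child.
            Visit 1.
            At 1: go right to 21.
              21 is a leaf — visit 21.
          Visit 17.
          At 17: go right to 26.
            At 26: go left to 18.
              At 18: go left to 34.
                34 is a leaf — visit 34.
              Visit 18.
              At 18: no right child.
            Visit 26.
            At 26: go right to 2.
              2 is a leaf — visit 2.
  Visit 28.
  At 28: go right to 5.
    5 is a leaf — visit 5.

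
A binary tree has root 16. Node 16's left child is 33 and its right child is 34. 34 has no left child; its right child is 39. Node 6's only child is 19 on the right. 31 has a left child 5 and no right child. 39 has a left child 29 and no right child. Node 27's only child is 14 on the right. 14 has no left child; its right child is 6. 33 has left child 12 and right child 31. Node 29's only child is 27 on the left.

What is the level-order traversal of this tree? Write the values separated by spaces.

Level-order visits nodes level by level from the root, left to right within each level.
Level 0: 16
Level 1: 33, 34
Level 2: 12, 31, 39
Level 3: 5, 29
Level 4: 27
Level 5: 14
Level 6: 6
Level 7: 19

16 33 34 12 31 39 5 29 27 14 6 19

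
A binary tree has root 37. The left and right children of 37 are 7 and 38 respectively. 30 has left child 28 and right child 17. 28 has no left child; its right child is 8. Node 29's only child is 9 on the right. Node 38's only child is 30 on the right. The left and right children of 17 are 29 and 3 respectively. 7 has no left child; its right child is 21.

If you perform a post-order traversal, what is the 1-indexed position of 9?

5

Post-order visits the left subtree, then the right subtree, then the node.
At 37: go left to 7.
  At 7: no left child.
  At 7: go right to 21.
    21 is a leaf — visit 21.
  Visit 7.
At 37: go right to 38.
  At 38: no left child.
  At 38: go right to 30.
    At 30: go left to 28.
      At 28: no left child.
      At 28: go right to 8.
        8 is a leaf — visit 8.
      Visit 28.
    At 30: go right to 17.
      At 17: go left to 29.
        At 29: no left child.
        At 29: go right to 9.
          9 is a leaf — visit 9.
        Visit 29.
      At 17: go right to 3.
        3 is a leaf — visit 3.
      Visit 17.
    Visit 30.
  Visit 38.
Visit 37.
Full post-order sequence: 21, 7, 8, 28, 9, 29, 3, 17, 30, 38, 37.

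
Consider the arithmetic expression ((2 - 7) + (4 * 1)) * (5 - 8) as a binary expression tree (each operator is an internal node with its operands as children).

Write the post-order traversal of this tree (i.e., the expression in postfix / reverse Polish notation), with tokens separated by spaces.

Post-order on an expression tree gives postfix notation: for each operator, emit left operand, right operand, then the operator.

2 7 - 4 1 * + 5 8 - *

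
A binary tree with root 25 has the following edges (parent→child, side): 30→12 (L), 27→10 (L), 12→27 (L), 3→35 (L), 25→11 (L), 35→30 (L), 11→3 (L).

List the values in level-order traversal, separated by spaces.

25 11 3 35 30 12 27 10

Level-order visits nodes level by level from the root, left to right within each level.
Level 0: 25
Level 1: 11
Level 2: 3
Level 3: 35
Level 4: 30
Level 5: 12
Level 6: 27
Level 7: 10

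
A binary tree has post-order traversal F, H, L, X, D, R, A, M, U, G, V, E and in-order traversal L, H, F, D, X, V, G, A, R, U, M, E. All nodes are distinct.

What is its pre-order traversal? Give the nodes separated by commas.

The last element of post-order is the root; it splits in-order into left and right subtrees.
Root E: left subtree has 11 nodes {L, H, F, D, X, V, G, A, R, U, M}, right has 0 { }.
  Root V: left subtree has 5 nodes {L, H, F, D, X}, right has 5 {G, A, R, U, M}.
    Root D: left subtree has 3 nodes {L, H, F}, right has 1 {X}.
      Root L: left subtree has 0 nodes { }, right has 2 {H, F}.
        Root H: left subtree has 0 nodes { }, right has 1 {F}.
    Root G: left subtree has 0 nodes { }, right has 4 {A, R, U, M}.
      Root U: left subtree has 2 nodes {A, R}, right has 1 {M}.
        Root A: left subtree has 0 nodes { }, right has 1 {R}.

E, V, D, L, H, F, X, G, U, A, R, M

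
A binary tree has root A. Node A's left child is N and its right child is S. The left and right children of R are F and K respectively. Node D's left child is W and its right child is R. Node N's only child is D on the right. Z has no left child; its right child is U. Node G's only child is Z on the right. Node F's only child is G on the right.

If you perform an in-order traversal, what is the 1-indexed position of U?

7

In-order visits the left subtree, then the node, then the right subtree.
At A: go left to N.
  At N: no left child.
  Visit N.
  At N: go right to D.
    At D: go left to W.
      W is a leaf — visit W.
    Visit D.
    At D: go right to R.
      At R: go left to F.
        At F: no left child.
        Visit F.
        At F: go right to G.
          At G: no left child.
          Visit G.
          At G: go right to Z.
            At Z: no left child.
            Visit Z.
            At Z: go right to U.
              U is a leaf — visit U.
      Visit R.
      At R: go right to K.
        K is a leaf — visit K.
Visit A.
At A: go right to S.
  S is a leaf — visit S.
Full in-order sequence: N, W, D, F, G, Z, U, R, K, A, S.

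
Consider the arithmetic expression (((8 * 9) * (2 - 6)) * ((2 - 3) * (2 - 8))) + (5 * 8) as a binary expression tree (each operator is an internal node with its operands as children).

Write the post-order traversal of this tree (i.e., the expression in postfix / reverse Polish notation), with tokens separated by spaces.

8 9 * 2 6 - * 2 3 - 2 8 - * * 5 8 * +

Post-order on an expression tree gives postfix notation: for each operator, emit left operand, right operand, then the operator.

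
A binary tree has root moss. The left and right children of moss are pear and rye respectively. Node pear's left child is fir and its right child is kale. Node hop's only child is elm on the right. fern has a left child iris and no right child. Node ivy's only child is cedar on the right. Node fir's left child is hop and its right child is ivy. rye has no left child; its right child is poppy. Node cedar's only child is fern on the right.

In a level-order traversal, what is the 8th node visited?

Level-order visits nodes level by level from the root, left to right within each level.
Level 0: moss
Level 1: pear, rye
Level 2: fir, kale, poppy
Level 3: hop, ivy
Level 4: elm, cedar
Level 5: fern
Level 6: iris
Full level-order sequence: moss, pear, rye, fir, kale, poppy, hop, ivy, elm, cedar, fern, iris.

ivy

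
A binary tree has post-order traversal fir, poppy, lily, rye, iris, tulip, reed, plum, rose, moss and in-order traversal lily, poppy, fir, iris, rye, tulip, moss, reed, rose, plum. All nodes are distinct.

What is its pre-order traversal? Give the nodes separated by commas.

moss, tulip, iris, lily, poppy, fir, rye, rose, reed, plum

The last element of post-order is the root; it splits in-order into left and right subtrees.
Root moss: left subtree has 6 nodes {lily, poppy, fir, iris, rye, tulip}, right has 3 {reed, rose, plum}.
  Root tulip: left subtree has 5 nodes {lily, poppy, fir, iris, rye}, right has 0 { }.
    Root iris: left subtree has 3 nodes {lily, poppy, fir}, right has 1 {rye}.
      Root lily: left subtree has 0 nodes { }, right has 2 {poppy, fir}.
        Root poppy: left subtree has 0 nodes { }, right has 1 {fir}.
  Root rose: left subtree has 1 node {reed}, right has 1 {plum}.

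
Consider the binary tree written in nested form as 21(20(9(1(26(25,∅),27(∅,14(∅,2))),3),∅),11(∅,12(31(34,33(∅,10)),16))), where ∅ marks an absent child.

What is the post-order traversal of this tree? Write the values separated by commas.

Post-order visits the left subtree, then the right subtree, then the node.
At 21: go left to 20.
  At 20: go left to 9.
    At 9: go left to 1.
      At 1: go left to 26.
        At 26: go left to 25.
          25 is a leaf — visit 25.
        At 26: no right child.
        Visit 26.
      At 1: go right to 27.
        At 27: no left child.
        At 27: go right to 14.
          At 14: no left child.
          At 14: go right to 2.
            2 is a leaf — visit 2.
          Visit 14.
        Visit 27.
      Visit 1.
    At 9: go right to 3.
      3 is a leaf — visit 3.
    Visit 9.
  At 20: no right child.
  Visit 20.
At 21: go right to 11.
  At 11: no left child.
  At 11: go right to 12.
    At 12: go left to 31.
      At 31: go left to 34.
        34 is a leaf — visit 34.
      At 31: go right to 33.
        At 33: no left child.
        At 33: go right to 10.
          10 is a leaf — visit 10.
        Visit 33.
      Visit 31.
    At 12: go right to 16.
      16 is a leaf — visit 16.
    Visit 12.
  Visit 11.
Visit 21.

25, 26, 2, 14, 27, 1, 3, 9, 20, 34, 10, 33, 31, 16, 12, 11, 21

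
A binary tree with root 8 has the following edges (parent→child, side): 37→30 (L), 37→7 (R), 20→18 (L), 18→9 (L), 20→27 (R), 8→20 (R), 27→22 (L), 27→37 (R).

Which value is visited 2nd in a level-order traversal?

20

Level-order visits nodes level by level from the root, left to right within each level.
Level 0: 8
Level 1: 20
Level 2: 18, 27
Level 3: 9, 22, 37
Level 4: 30, 7
Full level-order sequence: 8, 20, 18, 27, 9, 22, 37, 30, 7.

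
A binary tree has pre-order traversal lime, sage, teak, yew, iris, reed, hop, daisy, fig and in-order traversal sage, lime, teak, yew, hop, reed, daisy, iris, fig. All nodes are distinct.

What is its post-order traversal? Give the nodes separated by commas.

sage, hop, daisy, reed, fig, iris, yew, teak, lime

The first element of pre-order is the root; it splits in-order into left and right subtrees.
Root lime: left subtree has 1 node {sage}, right has 7 {teak, yew, hop, reed, daisy, iris, fig}.
  Root teak: left subtree has 0 nodes { }, right has 6 {yew, hop, reed, daisy, iris, fig}.
    Root yew: left subtree has 0 nodes { }, right has 5 {hop, reed, daisy, iris, fig}.
      Root iris: left subtree has 3 nodes {hop, reed, daisy}, right has 1 {fig}.
        Root reed: left subtree has 1 node {hop}, right has 1 {daisy}.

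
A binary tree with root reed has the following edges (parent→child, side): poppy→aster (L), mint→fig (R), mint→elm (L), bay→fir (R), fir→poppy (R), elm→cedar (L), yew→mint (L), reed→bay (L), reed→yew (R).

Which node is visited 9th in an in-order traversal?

In-order visits the left subtree, then the node, then the right subtree.
At reed: go left to bay.
  At bay: no left child.
  Visit bay.
  At bay: go right to fir.
    At fir: no left child.
    Visit fir.
    At fir: go right to poppy.
      At poppy: go left to aster.
        aster is a leaf — visit aster.
      Visit poppy.
      At poppy: no right child.
Visit reed.
At reed: go right to yew.
  At yew: go left to mint.
    At mint: go left to elm.
      At elm: go left to cedar.
        cedar is a leaf — visit cedar.
      Visit elm.
      At elm: no right child.
    Visit mint.
    At mint: go right to fig.
      fig is a leaf — visit fig.
  Visit yew.
  At yew: no right child.
Full in-order sequence: bay, fir, aster, poppy, reed, cedar, elm, mint, fig, yew.

fig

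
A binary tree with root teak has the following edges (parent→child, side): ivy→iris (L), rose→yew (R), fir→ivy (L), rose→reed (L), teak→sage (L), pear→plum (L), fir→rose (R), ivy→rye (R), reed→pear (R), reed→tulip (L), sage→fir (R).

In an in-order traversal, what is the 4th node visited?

In-order visits the left subtree, then the node, then the right subtree.
At teak: go left to sage.
  At sage: no left child.
  Visit sage.
  At sage: go right to fir.
    At fir: go left to ivy.
      At ivy: go left to iris.
        iris is a leaf — visit iris.
      Visit ivy.
      At ivy: go right to rye.
        rye is a leaf — visit rye.
    Visit fir.
    At fir: go right to rose.
      At rose: go left to reed.
        At reed: go left to tulip.
          tulip is a leaf — visit tulip.
        Visit reed.
        At reed: go right to pear.
          At pear: go left to plum.
            plum is a leaf — visit plum.
          Visit pear.
          At pear: no right child.
      Visit rose.
      At rose: go right to yew.
        yew is a leaf — visit yew.
Visit teak.
At teak: no right child.
Full in-order sequence: sage, iris, ivy, rye, fir, tulip, reed, plum, pear, rose, yew, teak.

rye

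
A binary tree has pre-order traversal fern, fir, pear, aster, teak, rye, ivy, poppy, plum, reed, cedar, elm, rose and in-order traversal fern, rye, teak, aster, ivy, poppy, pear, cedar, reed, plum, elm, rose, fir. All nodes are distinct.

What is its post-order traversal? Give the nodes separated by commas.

The first element of pre-order is the root; it splits in-order into left and right subtrees.
Root fern: left subtree has 0 nodes { }, right has 12 {rye, teak, aster, ivy, poppy, pear, cedar, reed, plum, elm, rose, fir}.
  Root fir: left subtree has 11 nodes {rye, teak, aster, ivy, poppy, pear, cedar, reed, plum, elm, rose}, right has 0 { }.
    Root pear: left subtree has 5 nodes {rye, teak, aster, ivy, poppy}, right has 5 {cedar, reed, plum, elm, rose}.
      Root aster: left subtree has 2 nodes {rye, teak}, right has 2 {ivy, poppy}.
        Root teak: left subtree has 1 node {rye}, right has 0 { }.
        Root ivy: left subtree has 0 nodes { }, right has 1 {poppy}.
      Root plum: left subtree has 2 nodes {cedar, reed}, right has 2 {elm, rose}.
        Root reed: left subtree has 1 node {cedar}, right has 0 { }.
        Root elm: left subtree has 0 nodes { }, right has 1 {rose}.

rye, teak, poppy, ivy, aster, cedar, reed, rose, elm, plum, pear, fir, fern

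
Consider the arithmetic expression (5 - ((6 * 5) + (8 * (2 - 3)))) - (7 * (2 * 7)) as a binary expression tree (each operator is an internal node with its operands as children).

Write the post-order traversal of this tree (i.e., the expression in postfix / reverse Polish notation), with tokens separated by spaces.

5 6 5 * 8 2 3 - * + - 7 2 7 * * -

Post-order on an expression tree gives postfix notation: for each operator, emit left operand, right operand, then the operator.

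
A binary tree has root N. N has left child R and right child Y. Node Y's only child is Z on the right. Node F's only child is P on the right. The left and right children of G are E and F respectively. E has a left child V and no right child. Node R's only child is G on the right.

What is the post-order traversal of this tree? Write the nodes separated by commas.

Post-order visits the left subtree, then the right subtree, then the node.
At N: go left to R.
  At R: no left child.
  At R: go right to G.
    At G: go left to E.
      At E: go left to V.
        V is a leaf — visit V.
      At E: no right child.
      Visit E.
    At G: go right to F.
      At F: no left child.
      At F: go right to P.
        P is a leaf — visit P.
      Visit F.
    Visit G.
  Visit R.
At N: go right to Y.
  At Y: no left child.
  At Y: go right to Z.
    Z is a leaf — visit Z.
  Visit Y.
Visit N.

V, E, P, F, G, R, Z, Y, N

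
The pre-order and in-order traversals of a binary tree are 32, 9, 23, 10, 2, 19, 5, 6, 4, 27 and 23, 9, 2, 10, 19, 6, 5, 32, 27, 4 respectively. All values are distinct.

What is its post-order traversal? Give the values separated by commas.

The first element of pre-order is the root; it splits in-order into left and right subtrees.
Root 32: left subtree has 7 nodes {23, 9, 2, 10, 19, 6, 5}, right has 2 {27, 4}.
  Root 9: left subtree has 1 node {23}, right has 5 {2, 10, 19, 6, 5}.
    Root 10: left subtree has 1 node {2}, right has 3 {19, 6, 5}.
      Root 19: left subtree has 0 nodes { }, right has 2 {6, 5}.
        Root 5: left subtree has 1 node {6}, right has 0 { }.
  Root 4: left subtree has 1 node {27}, right has 0 { }.

23, 2, 6, 5, 19, 10, 9, 27, 4, 32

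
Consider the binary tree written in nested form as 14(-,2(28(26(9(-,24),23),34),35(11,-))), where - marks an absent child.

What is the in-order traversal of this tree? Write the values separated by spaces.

14 9 24 26 23 28 34 2 11 35

In-order visits the left subtree, then the node, then the right subtree.
At 14: no left child.
Visit 14.
At 14: go right to 2.
  At 2: go left to 28.
    At 28: go left to 26.
      At 26: go left to 9.
        At 9: no left child.
        Visit 9.
        At 9: go right to 24.
          24 is a leaf — visit 24.
      Visit 26.
      At 26: go right to 23.
        23 is a leaf — visit 23.
    Visit 28.
    At 28: go right to 34.
      34 is a leaf — visit 34.
  Visit 2.
  At 2: go right to 35.
    At 35: go left to 11.
      11 is a leaf — visit 11.
    Visit 35.
    At 35: no right child.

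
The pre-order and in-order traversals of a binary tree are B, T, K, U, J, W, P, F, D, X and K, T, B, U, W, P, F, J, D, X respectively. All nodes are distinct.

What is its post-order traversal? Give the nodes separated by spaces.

The first element of pre-order is the root; it splits in-order into left and right subtrees.
Root B: left subtree has 2 nodes {K, T}, right has 7 {U, W, P, F, J, D, X}.
  Root T: left subtree has 1 node {K}, right has 0 { }.
  Root U: left subtree has 0 nodes { }, right has 6 {W, P, F, J, D, X}.
    Root J: left subtree has 3 nodes {W, P, F}, right has 2 {D, X}.
      Root W: left subtree has 0 nodes { }, right has 2 {P, F}.
        Root P: left subtree has 0 nodes { }, right has 1 {F}.
      Root D: left subtree has 0 nodes { }, right has 1 {X}.

K T F P W X D J U B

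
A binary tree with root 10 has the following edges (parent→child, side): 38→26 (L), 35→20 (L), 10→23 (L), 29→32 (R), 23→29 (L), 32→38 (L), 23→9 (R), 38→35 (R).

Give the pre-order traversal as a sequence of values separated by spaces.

Pre-order visits the node, then its left subtree, then its right subtree.
Visit 10.
At 10: go left to 23.
  Visit 23.
  At 23: go left to 29.
    Visit 29.
    At 29: no left child.
    At 29: go right to 32.
      Visit 32.
      At 32: go left to 38.
        Visit 38.
        At 38: go left to 26.
          26 is a leaf — visit 26.
        At 38: go right to 35.
          Visit 35.
          At 35: go left to 20.
            20 is a leaf — visit 20.
          At 35: no right child.
      At 32: no right child.
  At 23: go right to 9.
    9 is a leaf — visit 9.
At 10: no right child.

10 23 29 32 38 26 35 20 9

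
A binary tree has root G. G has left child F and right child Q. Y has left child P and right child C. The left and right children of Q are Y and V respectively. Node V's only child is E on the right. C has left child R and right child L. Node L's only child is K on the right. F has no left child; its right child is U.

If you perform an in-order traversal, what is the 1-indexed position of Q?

In-order visits the left subtree, then the node, then the right subtree.
At G: go left to F.
  At F: no left child.
  Visit F.
  At F: go right to U.
    U is a leaf — visit U.
Visit G.
At G: go right to Q.
  At Q: go left to Y.
    At Y: go left to P.
      P is a leaf — visit P.
    Visit Y.
    At Y: go right to C.
      At C: go left to R.
        R is a leaf — visit R.
      Visit C.
      At C: go right to L.
        At L: no left child.
        Visit L.
        At L: go right to K.
          K is a leaf — visit K.
  Visit Q.
  At Q: go right to V.
    At V: no left child.
    Visit V.
    At V: go right to E.
      E is a leaf — visit E.
Full in-order sequence: F, U, G, P, Y, R, C, L, K, Q, V, E.

10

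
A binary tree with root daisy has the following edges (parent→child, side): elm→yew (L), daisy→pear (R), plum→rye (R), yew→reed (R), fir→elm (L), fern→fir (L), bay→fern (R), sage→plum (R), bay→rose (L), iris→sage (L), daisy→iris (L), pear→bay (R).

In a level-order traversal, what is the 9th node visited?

rye

Level-order visits nodes level by level from the root, left to right within each level.
Level 0: daisy
Level 1: iris, pear
Level 2: sage, bay
Level 3: plum, rose, fern
Level 4: rye, fir
Level 5: elm
Level 6: yew
Level 7: reed
Full level-order sequence: daisy, iris, pear, sage, bay, plum, rose, fern, rye, fir, elm, yew, reed.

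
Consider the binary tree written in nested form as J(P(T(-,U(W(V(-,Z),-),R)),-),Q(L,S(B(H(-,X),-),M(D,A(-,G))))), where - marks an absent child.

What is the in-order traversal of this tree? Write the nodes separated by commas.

T, V, Z, W, U, R, P, J, L, Q, H, X, B, S, D, M, A, G

In-order visits the left subtree, then the node, then the right subtree.
At J: go left to P.
  At P: go left to T.
    At T: no left child.
    Visit T.
    At T: go right to U.
      At U: go left to W.
        At W: go left to V.
          At V: no left child.
          Visit V.
          At V: go right to Z.
            Z is a leaf — visit Z.
        Visit W.
        At W: no right child.
      Visit U.
      At U: go right to R.
        R is a leaf — visit R.
  Visit P.
  At P: no right child.
Visit J.
At J: go right to Q.
  At Q: go left to L.
    L is a leaf — visit L.
  Visit Q.
  At Q: go right to S.
    At S: go left to B.
      At B: go left to H.
        At H: no left child.
        Visit H.
        At H: go right to X.
          X is a leaf — visit X.
      Visit B.
      At B: no right child.
    Visit S.
    At S: go right to M.
      At M: go left to D.
        D is a leaf — visit D.
      Visit M.
      At M: go right to A.
        At A: no left child.
        Visit A.
        At A: go right to G.
          G is a leaf — visit G.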